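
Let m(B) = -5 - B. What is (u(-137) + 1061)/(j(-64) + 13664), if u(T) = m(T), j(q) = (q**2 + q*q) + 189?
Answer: 1193/22045 ≈ 0.054117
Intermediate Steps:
j(q) = 189 + 2*q**2 (j(q) = (q**2 + q**2) + 189 = 2*q**2 + 189 = 189 + 2*q**2)
u(T) = -5 - T
(u(-137) + 1061)/(j(-64) + 13664) = ((-5 - 1*(-137)) + 1061)/((189 + 2*(-64)**2) + 13664) = ((-5 + 137) + 1061)/((189 + 2*4096) + 13664) = (132 + 1061)/((189 + 8192) + 13664) = 1193/(8381 + 13664) = 1193/22045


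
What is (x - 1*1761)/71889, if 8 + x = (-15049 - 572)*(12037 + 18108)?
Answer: -470896814/71889 ≈ -6550.3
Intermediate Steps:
x = -470895053 (x = -8 + (-15049 - 572)*(12037 + 18108) = -8 - 15621*30145 = -8 - 470895045 = -470895053)
(x - 1*1761)/71889 = (-470895053 - 1*1761)/71889 = (-470895053 - 1761)*(1/71889) = -470896814*1/71889 = -470896814/71889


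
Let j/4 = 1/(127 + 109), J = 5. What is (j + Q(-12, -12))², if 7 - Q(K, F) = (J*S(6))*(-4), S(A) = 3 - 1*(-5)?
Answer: 97101316/3481 ≈ 27895.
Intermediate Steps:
S(A) = 8 (S(A) = 3 + 5 = 8)
j = 1/59 (j = 4/(127 + 109) = 4/236 = 4*(1/236) = 1/59 ≈ 0.016949)
Q(K, F) = 167 (Q(K, F) = 7 - 5*8*(-4) = 7 - 40*(-4) = 7 - 1*(-160) = 7 + 160 = 167)
(j + Q(-12, -12))² = (1/59 + 167)² = (9854/59)² = 97101316/3481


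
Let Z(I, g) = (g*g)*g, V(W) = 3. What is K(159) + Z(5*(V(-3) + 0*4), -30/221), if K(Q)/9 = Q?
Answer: 15445988091/10793861 ≈ 1431.0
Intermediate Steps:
K(Q) = 9*Q
Z(I, g) = g³ (Z(I, g) = g²*g = g³)
K(159) + Z(5*(V(-3) + 0*4), -30/221) = 9*159 + (-30/221)³ = 1431 + (-30*1/221)³ = 1431 + (-30/221)³ = 1431 - 27000/10793861 = 15445988091/10793861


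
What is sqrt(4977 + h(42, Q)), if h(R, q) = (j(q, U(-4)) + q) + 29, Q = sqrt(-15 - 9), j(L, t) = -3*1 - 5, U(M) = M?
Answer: sqrt(4998 + 2*I*sqrt(6)) ≈ 70.697 + 0.0346*I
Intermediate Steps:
j(L, t) = -8 (j(L, t) = -3 - 5 = -8)
Q = 2*I*sqrt(6) (Q = sqrt(-24) = 2*I*sqrt(6) ≈ 4.899*I)
h(R, q) = 21 + q (h(R, q) = (-8 + q) + 29 = 21 + q)
sqrt(4977 + h(42, Q)) = sqrt(4977 + (21 + 2*I*sqrt(6))) = sqrt(4998 + 2*I*sqrt(6))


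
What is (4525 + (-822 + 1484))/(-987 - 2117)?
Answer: -5187/3104 ≈ -1.6711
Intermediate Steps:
(4525 + (-822 + 1484))/(-987 - 2117) = (4525 + 662)/(-3104) = 5187*(-1/3104) = -5187/3104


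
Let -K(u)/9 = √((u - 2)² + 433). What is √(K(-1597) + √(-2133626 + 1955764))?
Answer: √(-9*√2557234 + I*√177862) ≈ 1.758 + 119.98*I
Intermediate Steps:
K(u) = -9*√(433 + (-2 + u)²) (K(u) = -9*√((u - 2)² + 433) = -9*√((-2 + u)² + 433) = -9*√(433 + (-2 + u)²))
√(K(-1597) + √(-2133626 + 1955764)) = √(-9*√(433 + (-2 - 1597)²) + √(-2133626 + 1955764)) = √(-9*√(433 + (-1599)²) + √(-177862)) = √(-9*√(433 + 2556801) + I*√177862) = √(-9*√2557234 + I*√177862)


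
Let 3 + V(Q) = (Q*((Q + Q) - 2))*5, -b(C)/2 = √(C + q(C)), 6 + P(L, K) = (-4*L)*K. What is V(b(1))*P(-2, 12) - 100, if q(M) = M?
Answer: 6830 + 1800*√2 ≈ 9375.6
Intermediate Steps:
P(L, K) = -6 - 4*K*L (P(L, K) = -6 + (-4*L)*K = -6 - 4*K*L)
b(C) = -2*√2*√C (b(C) = -2*√(C + C) = -2*√2*√C)
V(Q) = -3 + 5*Q*(-2 + 2*Q) (V(Q) = -3 + (Q*((Q + Q) - 2))*5 = -3 + (Q*(2*Q - 2))*5 = -3 + (Q*(-2 + 2*Q))*5 = -3 + 5*Q*(-2 + 2*Q))
V(b(1))*P(-2, 12) - 100 = (-3 - (-20)*√2*√1 + 10*(-2*√2*√1)²)*(-6 - 4*12*(-2)) - 100 = (-3 - (-20)*√2 + 10*(-2*√2*1)²)*(-6 + 96) - 100 = (-3 - (-20)*√2 + 10*(-2*√2)²)*90 - 100 = (-3 + 20*√2 + 10*8)*90 - 100 = (-3 + 20*√2 + 80)*90 - 100 = (77 + 20*√2)*90 - 100 = (6930 + 1800*√2) - 100 = 6830 + 1800*√2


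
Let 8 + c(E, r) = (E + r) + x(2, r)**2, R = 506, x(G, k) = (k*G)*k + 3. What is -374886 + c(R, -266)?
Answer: 20026120571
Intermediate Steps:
x(G, k) = 3 + G*k**2 (x(G, k) = (G*k)*k + 3 = G*k**2 + 3 = 3 + G*k**2)
c(E, r) = -8 + E + r + (3 + 2*r**2)**2 (c(E, r) = -8 + ((E + r) + (3 + 2*r**2)**2) = -8 + (E + r + (3 + 2*r**2)**2) = -8 + E + r + (3 + 2*r**2)**2)
-374886 + c(R, -266) = -374886 + (-8 + 506 - 266 + (3 + 2*(-266)**2)**2) = -374886 + (-8 + 506 - 266 + (3 + 2*70756)**2) = -374886 + (-8 + 506 - 266 + (3 + 141512)**2) = -374886 + (-8 + 506 - 266 + 141515**2) = -374886 + (-8 + 506 - 266 + 20026495225) = -374886 + 20026495457 = 20026120571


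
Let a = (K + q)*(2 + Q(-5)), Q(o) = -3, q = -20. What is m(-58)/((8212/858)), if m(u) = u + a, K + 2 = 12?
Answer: -10296/2053 ≈ -5.0151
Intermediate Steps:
K = 10 (K = -2 + 12 = 10)
a = 10 (a = (10 - 20)*(2 - 3) = -10*(-1) = 10)
m(u) = 10 + u (m(u) = u + 10 = 10 + u)
m(-58)/((8212/858)) = (10 - 58)/((8212/858)) = -48/(8212*(1/858)) = -48/4106/429 = -48*429/4106 = -10296/2053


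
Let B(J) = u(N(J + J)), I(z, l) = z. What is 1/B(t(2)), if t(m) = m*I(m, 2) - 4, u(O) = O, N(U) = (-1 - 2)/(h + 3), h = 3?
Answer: -2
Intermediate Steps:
N(U) = -1/2 (N(U) = (-1 - 2)/(3 + 3) = -3/6 = -3*1/6 = -1/2)
t(m) = -4 + m**2 (t(m) = m*m - 4 = m**2 - 4 = -4 + m**2)
B(J) = -1/2
1/B(t(2)) = 1/(-1/2) = -2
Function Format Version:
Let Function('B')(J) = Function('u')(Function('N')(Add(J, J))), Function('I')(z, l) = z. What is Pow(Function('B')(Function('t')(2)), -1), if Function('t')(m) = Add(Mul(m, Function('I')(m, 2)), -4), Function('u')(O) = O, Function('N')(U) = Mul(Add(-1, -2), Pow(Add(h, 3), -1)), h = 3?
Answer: -2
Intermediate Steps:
Function('N')(U) = Rational(-1, 2) (Function('N')(U) = Mul(Add(-1, -2), Pow(Add(3, 3), -1)) = Mul(-3, Pow(6, -1)) = Mul(-3, Rational(1, 6)) = Rational(-1, 2))
Function('t')(m) = Add(-4, Pow(m, 2)) (Function('t')(m) = Add(Mul(m, m), -4) = Add(Pow(m, 2), -4) = Add(-4, Pow(m, 2)))
Function('B')(J) = Rational(-1, 2)
Pow(Function('B')(Function('t')(2)), -1) = Pow(Rational(-1, 2), -1) = -2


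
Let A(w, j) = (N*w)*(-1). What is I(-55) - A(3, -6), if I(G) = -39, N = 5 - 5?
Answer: -39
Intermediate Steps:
N = 0
A(w, j) = 0 (A(w, j) = (0*w)*(-1) = 0*(-1) = 0)
I(-55) - A(3, -6) = -39 - 1*0 = -39 + 0 = -39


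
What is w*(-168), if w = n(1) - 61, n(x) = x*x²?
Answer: 10080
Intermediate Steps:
n(x) = x³
w = -60 (w = 1³ - 61 = 1 - 61 = -60)
w*(-168) = -60*(-168) = 10080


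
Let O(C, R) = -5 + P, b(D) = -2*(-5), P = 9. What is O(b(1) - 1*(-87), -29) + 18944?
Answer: 18948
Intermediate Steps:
b(D) = 10
O(C, R) = 4 (O(C, R) = -5 + 9 = 4)
O(b(1) - 1*(-87), -29) + 18944 = 4 + 18944 = 18948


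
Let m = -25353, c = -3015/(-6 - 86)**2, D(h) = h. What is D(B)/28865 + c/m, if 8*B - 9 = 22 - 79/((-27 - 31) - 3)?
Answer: 56184493/365061520368 ≈ 0.00015390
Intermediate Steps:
B = 985/244 (B = 9/8 + (22 - 79/((-27 - 31) - 3))/8 = 9/8 + (22 - 79/(-58 - 3))/8 = 9/8 + (22 - 79/(-61))/8 = 9/8 + (22 - 79*(-1/61))/8 = 9/8 + (22 + 79/61)/8 = 9/8 + (1/8)*(1421/61) = 9/8 + 1421/488 = 985/244 ≈ 4.0369)
c = -3015/8464 (c = -3015/((-92)**2) = -3015/8464 ≈ -0.35621)
D(B)/28865 + c/m = (985/244)/28865 - 3015/8464/(-25353) = (985/244)*(1/28865) - 3015/8464*(-1/25353) = 197/1408612 + 335/23843088 = 56184493/365061520368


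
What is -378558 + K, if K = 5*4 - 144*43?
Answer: -384730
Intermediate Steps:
K = -6172 (K = 20 - 6192 = -6172)
-378558 + K = -378558 - 6172 = -384730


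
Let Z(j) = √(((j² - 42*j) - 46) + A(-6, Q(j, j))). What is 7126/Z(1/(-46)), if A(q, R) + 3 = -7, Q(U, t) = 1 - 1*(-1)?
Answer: -327796*I*√116563/116563 ≈ -960.12*I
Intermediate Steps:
Q(U, t) = 2 (Q(U, t) = 1 + 1 = 2)
A(q, R) = -10 (A(q, R) = -3 - 7 = -10)
Z(j) = √(-56 + j² - 42*j) (Z(j) = √(((j² - 42*j) - 46) - 10) = √((-46 + j² - 42*j) - 10) = √(-56 + j² - 42*j))
7126/Z(1/(-46)) = 7126/(√(-56 + (1/(-46))² - 42/(-46))) = 7126/(√(-56 + (-1/46)² - 42*(-1/46))) = 7126/(√(-56 + 1/2116 + 21/23)) = 7126/(√(-116563/2116)) = 7126/((I*√116563/46)) = 7126*(-46*I*√116563/116563) = -327796*I*√116563/116563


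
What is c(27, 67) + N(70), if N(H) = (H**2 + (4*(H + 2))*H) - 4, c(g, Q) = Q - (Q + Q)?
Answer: 24989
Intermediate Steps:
c(g, Q) = -Q (c(g, Q) = Q - 2*Q = -Q)
N(H) = -4 + H**2 + H*(8 + 4*H) (N(H) = (H**2 + (4*(2 + H))*H) - 4 = (H**2 + (8 + 4*H)*H) - 4 = (H**2 + H*(8 + 4*H)) - 4 = -4 + H**2 + H*(8 + 4*H))
c(27, 67) + N(70) = -1*67 + (-4 + 5*70**2 + 8*70) = -67 + (-4 + 5*4900 + 560) = -67 + (-4 + 24500 + 560) = -67 + 25056 = 24989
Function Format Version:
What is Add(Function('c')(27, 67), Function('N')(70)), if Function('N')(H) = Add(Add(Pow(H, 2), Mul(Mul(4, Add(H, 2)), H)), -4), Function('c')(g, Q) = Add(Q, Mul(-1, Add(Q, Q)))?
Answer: 24989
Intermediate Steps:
Function('c')(g, Q) = Mul(-1, Q) (Function('c')(g, Q) = Add(Q, Mul(-1, Mul(2, Q))) = Add(Q, Mul(-2, Q)) = Mul(-1, Q))
Function('N')(H) = Add(-4, Pow(H, 2), Mul(H, Add(8, Mul(4, H)))) (Function('N')(H) = Add(Add(Pow(H, 2), Mul(Mul(4, Add(2, H)), H)), -4) = Add(Add(Pow(H, 2), Mul(Add(8, Mul(4, H)), H)), -4) = Add(Add(Pow(H, 2), Mul(H, Add(8, Mul(4, H)))), -4) = Add(-4, Pow(H, 2), Mul(H, Add(8, Mul(4, H)))))
Add(Function('c')(27, 67), Function('N')(70)) = Add(Mul(-1, 67), Add(-4, Mul(5, Pow(70, 2)), Mul(8, 70))) = Add(-67, Add(-4, Mul(5, 4900), 560)) = Add(-67, Add(-4, 24500, 560)) = Add(-67, 25056) = 24989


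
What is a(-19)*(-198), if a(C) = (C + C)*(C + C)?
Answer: -285912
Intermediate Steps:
a(C) = 4*C**2 (a(C) = (2*C)*(2*C) = 4*C**2)
a(-19)*(-198) = (4*(-19)**2)*(-198) = (4*361)*(-198) = 1444*(-198) = -285912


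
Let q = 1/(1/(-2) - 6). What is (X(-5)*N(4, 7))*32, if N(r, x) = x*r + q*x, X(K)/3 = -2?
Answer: -67200/13 ≈ -5169.2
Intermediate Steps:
X(K) = -6 (X(K) = 3*(-2) = -6)
q = -2/13 (q = 1/(-1/2 - 6) = 1/(-13/2) = -2/13 ≈ -0.15385)
N(r, x) = -2*x/13 + r*x (N(r, x) = x*r - 2*x/13 = r*x - 2*x/13 = -2*x/13 + r*x)
(X(-5)*N(4, 7))*32 = -6*7*(-2 + 13*4)/13*32 = -6*7*(-2 + 52)/13*32 = -6*7*50/13*32 = -6*350/13*32 = -2100/13*32 = -67200/13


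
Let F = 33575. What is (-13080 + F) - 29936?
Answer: -9441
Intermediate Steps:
(-13080 + F) - 29936 = (-13080 + 33575) - 29936 = 20495 - 29936 = -9441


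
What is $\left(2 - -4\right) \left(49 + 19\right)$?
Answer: $408$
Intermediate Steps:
$\left(2 - -4\right) \left(49 + 19\right) = \left(2 + 4\right) 68 = 6 \cdot 68 = 408$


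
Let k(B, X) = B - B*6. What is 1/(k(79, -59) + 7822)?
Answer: 1/7427 ≈ 0.00013464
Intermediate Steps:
k(B, X) = -5*B (k(B, X) = B - 6*B = -5*B)
1/(k(79, -59) + 7822) = 1/(-5*79 + 7822) = 1/(-395 + 7822) = 1/7427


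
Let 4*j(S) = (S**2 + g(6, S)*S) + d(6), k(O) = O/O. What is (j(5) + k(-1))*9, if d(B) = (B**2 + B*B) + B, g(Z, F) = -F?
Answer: 369/2 ≈ 184.50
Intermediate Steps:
k(O) = 1
d(B) = B + 2*B**2 (d(B) = (B**2 + B**2) + B = 2*B**2 + B = B + 2*B**2)
j(S) = 39/2 (j(S) = ((S**2 + (-S)*S) + 6*(1 + 2*6))/4 = ((S**2 - S**2) + 6*(1 + 12))/4 = (0 + 6*13)/4 = (0 + 78)/4 = (1/4)*78 = 39/2)
(j(5) + k(-1))*9 = (39/2 + 1)*9 = (41/2)*9 = 369/2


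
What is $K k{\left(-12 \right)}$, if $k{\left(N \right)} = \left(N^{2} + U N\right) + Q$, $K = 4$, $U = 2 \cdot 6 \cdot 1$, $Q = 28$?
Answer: $112$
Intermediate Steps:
$U = 12$ ($U = 12 \cdot 1 = 12$)
$k{\left(N \right)} = 28 + N^{2} + 12 N$ ($k{\left(N \right)} = \left(N^{2} + 12 N\right) + 28 = 28 + N^{2} + 12 N$)
$K k{\left(-12 \right)} = 4 \left(28 + \left(-12\right)^{2} + 12 \left(-12\right)\right) = 4 \left(28 + 144 - 144\right) = 4 \cdot 28 = 112$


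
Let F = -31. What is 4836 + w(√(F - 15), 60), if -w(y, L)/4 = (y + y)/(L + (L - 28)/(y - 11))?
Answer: 2*(36281*√46 + 379580*I)/(15*√46 + 157*I) ≈ 4836.0 - 0.93676*I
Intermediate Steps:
w(y, L) = -8*y/(L + (-28 + L)/(-11 + y)) (w(y, L) = -4*(y + y)/(L + (L - 28)/(y - 11)) = -4*2*y/(L + (-28 + L)/(-11 + y)) = -8*y/(L + (-28 + L)/(-11 + y)))
4836 + w(√(F - 15), 60) = 4836 + 8*√(-31 - 15)*(-11 + √(-31 - 15))/(28 + 10*60 - 1*60*√(-31 - 15)) = 4836 + 8*√(-46)*(-11 + √(-46))/(28 + 600 - 1*60*√(-46)) = 4836 + 8*(I*√46)*(-11 + I*√46)/(28 + 600 - 1*60*I*√46) = 4836 + 8*(I*√46)*(-11 + I*√46)/(28 + 600 - 60*I*√46) = 4836 + 8*(I*√46)*(-11 + I*√46)/(628 - 60*I*√46) = 4836 + 8*I*√46*(-11 + I*√46)/(628 - 60*I*√46)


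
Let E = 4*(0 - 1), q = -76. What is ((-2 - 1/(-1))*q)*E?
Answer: -304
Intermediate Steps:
E = -4 (E = 4*(-1) = -4)
((-2 - 1/(-1))*q)*E = ((-2 - 1/(-1))*(-76))*(-4) = ((-2 - 1*(-1))*(-76))*(-4) = ((-2 + 1)*(-76))*(-4) = -1*(-76)*(-4) = 76*(-4) = -304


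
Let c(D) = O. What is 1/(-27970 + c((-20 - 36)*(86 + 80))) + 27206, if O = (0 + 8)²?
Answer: 759210635/27906 ≈ 27206.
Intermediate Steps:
O = 64 (O = 8² = 64)
c(D) = 64
1/(-27970 + c((-20 - 36)*(86 + 80))) + 27206 = 1/(-27970 + 64) + 27206 = 1/(-27906) + 27206 = -1/27906 + 27206 = 759210635/27906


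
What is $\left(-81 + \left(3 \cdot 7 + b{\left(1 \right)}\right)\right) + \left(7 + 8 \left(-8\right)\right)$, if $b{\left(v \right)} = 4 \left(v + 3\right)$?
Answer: $-101$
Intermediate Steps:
$b{\left(v \right)} = 12 + 4 v$ ($b{\left(v \right)} = 4 \left(3 + v\right) = 12 + 4 v$)
$\left(-81 + \left(3 \cdot 7 + b{\left(1 \right)}\right)\right) + \left(7 + 8 \left(-8\right)\right) = \left(-81 + \left(3 \cdot 7 + \left(12 + 4 \cdot 1\right)\right)\right) + \left(7 + 8 \left(-8\right)\right) = \left(-81 + \left(21 + \left(12 + 4\right)\right)\right) + \left(7 - 64\right) = \left(-81 + \left(21 + 16\right)\right) - 57 = \left(-81 + 37\right) - 57 = -44 - 57 = -101$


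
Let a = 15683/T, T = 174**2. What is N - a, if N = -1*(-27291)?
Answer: 826246633/30276 ≈ 27290.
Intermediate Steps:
T = 30276
a = 15683/30276 ≈ 0.51800
N = 27291
N - a = 27291 - 1*15683/30276 = 27291 - 15683/30276 = 826246633/30276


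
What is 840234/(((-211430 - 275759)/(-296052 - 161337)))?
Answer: 2933693046/3719 ≈ 7.8884e+5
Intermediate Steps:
840234/(((-211430 - 275759)/(-296052 - 161337))) = 840234/((-487189/(-457389))) = 840234/((-487189*(-1/457389))) = 840234/(487189/457389) = 840234*(457389/487189) = 2933693046/3719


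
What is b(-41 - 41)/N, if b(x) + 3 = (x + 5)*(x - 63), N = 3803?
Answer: 11162/3803 ≈ 2.9351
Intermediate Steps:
b(x) = -3 + (-63 + x)*(5 + x) (b(x) = -3 + (x + 5)*(x - 63) = -3 + (5 + x)*(-63 + x) = -3 + (-63 + x)*(5 + x))
b(-41 - 41)/N = (-318 + (-41 - 41)² - 58*(-41 - 41))/3803 = (-318 + (-82)² - 58*(-82))*(1/3803) = (-318 + 6724 + 4756)*(1/3803) = 11162*(1/3803) = 11162/3803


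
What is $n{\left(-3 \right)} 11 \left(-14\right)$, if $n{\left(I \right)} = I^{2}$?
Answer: $-1386$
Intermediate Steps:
$n{\left(-3 \right)} 11 \left(-14\right) = \left(-3\right)^{2} \cdot 11 \left(-14\right) = 9 \cdot 11 \left(-14\right) = 99 \left(-14\right) = -1386$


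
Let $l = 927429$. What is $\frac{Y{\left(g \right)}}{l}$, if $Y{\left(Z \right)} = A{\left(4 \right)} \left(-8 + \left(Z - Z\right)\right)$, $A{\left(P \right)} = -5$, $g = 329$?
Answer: $\frac{40}{927429} \approx 4.313 \cdot 10^{-5}$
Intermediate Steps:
$Y{\left(Z \right)} = 40$ ($Y{\left(Z \right)} = - 5 \left(-8 + \left(Z - Z\right)\right) = - 5 \left(-8 + 0\right) = \left(-5\right) \left(-8\right) = 40$)
$\frac{Y{\left(g \right)}}{l} = \frac{40}{927429}$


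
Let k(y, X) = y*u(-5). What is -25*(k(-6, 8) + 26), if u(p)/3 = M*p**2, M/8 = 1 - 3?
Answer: -180650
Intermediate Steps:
M = -16 (M = 8*(1 - 3) = 8*(-2) = -16)
u(p) = -48*p**2 (u(p) = 3*(-16*p**2) = -48*p**2)
k(y, X) = -1200*y (k(y, X) = y*(-48*(-5)**2) = y*(-48*25) = y*(-1200) = -1200*y)
-25*(k(-6, 8) + 26) = -25*(-1200*(-6) + 26) = -25*(7200 + 26) = -25*7226 = -180650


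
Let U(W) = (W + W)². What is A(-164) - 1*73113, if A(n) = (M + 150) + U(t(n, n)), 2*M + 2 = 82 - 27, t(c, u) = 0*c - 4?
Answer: -145745/2 ≈ -72873.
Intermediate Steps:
t(c, u) = -4 (t(c, u) = 0 - 4 = -4)
U(W) = 4*W² (U(W) = (2*W)² = 4*W²)
M = 53/2 (M = -1 + (82 - 27)/2 = -1 + (½)*55 = -1 + 55/2 = 53/2 ≈ 26.500)
A(n) = 481/2 (A(n) = (53/2 + 150) + 4*(-4)² = 353/2 + 4*16 = 353/2 + 64 = 481/2)
A(-164) - 1*73113 = 481/2 - 1*73113 = 481/2 - 73113 = -145745/2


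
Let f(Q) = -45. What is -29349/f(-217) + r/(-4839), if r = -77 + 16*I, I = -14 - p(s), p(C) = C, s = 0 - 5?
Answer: 15781084/24195 ≈ 652.25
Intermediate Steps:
s = -5
I = -9 (I = -14 - 1*(-5) = -14 + 5 = -9)
r = -221 (r = -77 + 16*(-9) = -77 - 144 = -221)
-29349/f(-217) + r/(-4839) = -29349/(-45) - 221/(-4839) = -29349*(-1/45) - 221*(-1/4839) = 3261/5 + 221/4839 = 15781084/24195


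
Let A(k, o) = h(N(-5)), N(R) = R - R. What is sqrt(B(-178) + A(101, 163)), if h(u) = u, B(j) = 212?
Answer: 2*sqrt(53) ≈ 14.560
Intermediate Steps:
N(R) = 0
A(k, o) = 0
sqrt(B(-178) + A(101, 163)) = sqrt(212 + 0) = sqrt(212) = 2*sqrt(53)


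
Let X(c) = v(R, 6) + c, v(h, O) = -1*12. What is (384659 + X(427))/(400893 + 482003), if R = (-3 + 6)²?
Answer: 192537/441448 ≈ 0.43615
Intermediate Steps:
R = 9 (R = 3² = 9)
v(h, O) = -12
X(c) = -12 + c
(384659 + X(427))/(400893 + 482003) = (384659 + (-12 + 427))/(400893 + 482003) = (384659 + 415)/882896 = 385074*(1/882896) = 192537/441448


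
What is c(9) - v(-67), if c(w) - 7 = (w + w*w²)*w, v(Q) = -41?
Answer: 6690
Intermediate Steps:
c(w) = 7 + w*(w + w³) (c(w) = 7 + (w + w*w²)*w = 7 + (w + w³)*w = 7 + w*(w + w³))
c(9) - v(-67) = (7 + 9² + 9⁴) - 1*(-41) = (7 + 81 + 6561) + 41 = 6649 + 41 = 6690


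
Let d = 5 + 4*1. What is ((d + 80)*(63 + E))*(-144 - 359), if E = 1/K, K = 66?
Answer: -186185953/66 ≈ -2.8210e+6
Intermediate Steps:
E = 1/66 ≈ 0.015152
d = 9 (d = 5 + 4 = 9)
((d + 80)*(63 + E))*(-144 - 359) = ((9 + 80)*(63 + 1/66))*(-144 - 359) = (89*(4159/66))*(-503) = (370151/66)*(-503) = -186185953/66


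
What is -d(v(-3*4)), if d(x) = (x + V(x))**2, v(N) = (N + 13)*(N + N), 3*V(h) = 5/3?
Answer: -44521/81 ≈ -549.64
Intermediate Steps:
V(h) = 5/9 (V(h) = (5/3)/3 = (5*(1/3))/3 = (1/3)*(5/3) = 5/9)
v(N) = 2*N*(13 + N) (v(N) = (13 + N)*(2*N) = 2*N*(13 + N))
d(x) = (5/9 + x)**2 (d(x) = (x + 5/9)**2 = (5/9 + x)**2)
-d(v(-3*4)) = -(5 + 9*(2*(-3*4)*(13 - 3*4)))**2/81 = -(5 + 9*(2*(-12)*(13 - 12)))**2/81 = -(5 + 9*(2*(-12)*1))**2/81 = -(5 + 9*(-24))**2/81 = -(5 - 216)**2/81 = -(-211)**2/81 = -44521/81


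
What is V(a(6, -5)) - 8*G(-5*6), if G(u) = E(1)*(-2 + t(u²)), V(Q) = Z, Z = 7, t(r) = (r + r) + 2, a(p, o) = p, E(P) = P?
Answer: -14393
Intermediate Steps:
t(r) = 2 + 2*r (t(r) = 2*r + 2 = 2 + 2*r)
V(Q) = 7
G(u) = 2*u² (G(u) = 1*(-2 + (2 + 2*u²)) = 1*(2*u²) = 2*u²)
V(a(6, -5)) - 8*G(-5*6) = 7 - 16*(-5*6)² = 7 - 16*(-30)² = 7 - 16*900 = 7 - 8*1800 = 7 - 14400 = -14393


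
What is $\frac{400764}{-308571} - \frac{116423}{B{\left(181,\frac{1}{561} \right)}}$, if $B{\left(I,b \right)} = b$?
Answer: $- \frac{6717930540259}{102857} \approx -6.5313 \cdot 10^{7}$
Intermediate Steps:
$\frac{400764}{-308571} - \frac{116423}{B{\left(181,\frac{1}{561} \right)}} = \frac{400764}{-308571} - \frac{116423}{\frac{1}{561}} = 400764 \left(- \frac{1}{308571}\right) - 116423 \frac{1}{\frac{1}{561}} = - \frac{133588}{102857} - 65313303 = - \frac{6717930540259}{102857}$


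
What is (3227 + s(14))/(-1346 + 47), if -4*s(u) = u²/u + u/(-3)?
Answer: -9674/3897 ≈ -2.4824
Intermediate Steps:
s(u) = -u/6 (s(u) = -(u²/u + u/(-3))/4 = -(u + u*(-⅓))/4 = -(u - u/3)/4 = -u/6)
(3227 + s(14))/(-1346 + 47) = (3227 - ⅙*14)/(-1346 + 47) = (3227 - 7/3)/(-1299) = (9674/3)*(-1/1299) = -9674/3897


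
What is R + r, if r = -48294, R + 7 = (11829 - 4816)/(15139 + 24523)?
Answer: -1915707249/39662 ≈ -48301.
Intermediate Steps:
R = -270621/39662 (R = -7 + (11829 - 4816)/(15139 + 24523) = -7 + 7013/39662 = -270621/39662 ≈ -6.8232)
R + r = -270621/39662 - 48294 = -1915707249/39662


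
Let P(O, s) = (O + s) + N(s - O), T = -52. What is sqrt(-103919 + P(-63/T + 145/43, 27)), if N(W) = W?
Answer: I*sqrt(103865) ≈ 322.28*I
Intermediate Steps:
P(O, s) = 2*s (P(O, s) = (O + s) + (s - O) = 2*s)
sqrt(-103919 + P(-63/T + 145/43, 27)) = sqrt(-103919 + 2*27) = sqrt(-103919 + 54) = sqrt(-103865) = I*sqrt(103865)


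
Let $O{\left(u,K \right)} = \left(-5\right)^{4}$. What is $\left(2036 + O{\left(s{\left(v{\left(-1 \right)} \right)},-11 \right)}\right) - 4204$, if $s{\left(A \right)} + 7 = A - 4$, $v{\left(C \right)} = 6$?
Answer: $-1543$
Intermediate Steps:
$s{\left(A \right)} = -11 + A$ ($s{\left(A \right)} = -7 + \left(A - 4\right) = -7 + \left(-4 + A\right) = -11 + A$)
$O{\left(u,K \right)} = 625$
$\left(2036 + O{\left(s{\left(v{\left(-1 \right)} \right)},-11 \right)}\right) - 4204 = \left(2036 + 625\right) - 4204 = 2661 - 4204 = -1543$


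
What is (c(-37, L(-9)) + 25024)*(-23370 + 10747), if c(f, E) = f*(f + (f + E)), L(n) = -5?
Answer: -352774981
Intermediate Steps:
c(f, E) = f*(E + 2*f) (c(f, E) = f*(f + (E + f)) = f*(E + 2*f))
(c(-37, L(-9)) + 25024)*(-23370 + 10747) = (-37*(-5 + 2*(-37)) + 25024)*(-23370 + 10747) = (-37*(-5 - 74) + 25024)*(-12623) = (-37*(-79) + 25024)*(-12623) = (2923 + 25024)*(-12623) = 27947*(-12623) = -352774981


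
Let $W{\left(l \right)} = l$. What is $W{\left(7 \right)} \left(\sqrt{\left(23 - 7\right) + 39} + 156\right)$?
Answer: $1092 + 7 \sqrt{55} \approx 1143.9$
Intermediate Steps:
$W{\left(7 \right)} \left(\sqrt{\left(23 - 7\right) + 39} + 156\right) = 7 \left(\sqrt{\left(23 - 7\right) + 39} + 156\right) = 7 \left(\sqrt{16 + 39} + 156\right) = 7 \left(\sqrt{55} + 156\right) = 7 \left(156 + \sqrt{55}\right) = 1092 + 7 \sqrt{55}$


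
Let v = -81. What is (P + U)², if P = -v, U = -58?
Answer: 529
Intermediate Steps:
P = 81 (P = -1*(-81) = 81)
(P + U)² = (81 - 58)² = 23² = 529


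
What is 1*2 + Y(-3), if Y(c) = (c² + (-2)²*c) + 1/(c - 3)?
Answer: -7/6 ≈ -1.1667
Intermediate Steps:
Y(c) = c² + 1/(-3 + c) + 4*c (Y(c) = (c² + 4*c) + 1/(-3 + c) = c² + 1/(-3 + c) + 4*c)
1*2 + Y(-3) = 1*2 + (1 + (-3)² + (-3)³ - 12*(-3))/(-3 - 3) = 2 + (1 + 9 - 27 + 36)/(-6) = 2 - ⅙*19 = 2 - 19/6 = -7/6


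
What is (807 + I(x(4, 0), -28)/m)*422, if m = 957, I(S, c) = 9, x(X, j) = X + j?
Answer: 108637992/319 ≈ 3.4056e+5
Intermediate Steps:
(807 + I(x(4, 0), -28)/m)*422 = (807 + 9/957)*422 = (807 + 9*(1/957))*422 = (807 + 3/319)*422 = (257436/319)*422 = 108637992/319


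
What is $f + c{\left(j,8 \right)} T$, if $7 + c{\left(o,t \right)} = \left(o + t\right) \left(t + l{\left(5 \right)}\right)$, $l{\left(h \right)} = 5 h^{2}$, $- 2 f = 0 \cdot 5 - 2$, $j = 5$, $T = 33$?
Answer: $56827$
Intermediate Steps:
$f = 1$ ($f = - \frac{0 \cdot 5 - 2}{2} = - \frac{0 - 2}{2} = \left(- \frac{1}{2}\right) \left(-2\right) = 1$)
$c{\left(o,t \right)} = -7 + \left(125 + t\right) \left(o + t\right)$ ($c{\left(o,t \right)} = -7 + \left(o + t\right) \left(t + 5 \cdot 5^{2}\right) = -7 + \left(o + t\right) \left(t + 5 \cdot 25\right) = -7 + \left(o + t\right) \left(t + 125\right) = -7 + \left(o + t\right) \left(125 + t\right) = -7 + \left(125 + t\right) \left(o + t\right)$)
$f + c{\left(j,8 \right)} T = 1 + \left(-7 + 8^{2} + 125 \cdot 5 + 125 \cdot 8 + 5 \cdot 8\right) 33 = 1 + \left(-7 + 64 + 625 + 1000 + 40\right) 33 = 1 + 1722 \cdot 33 = 1 + 56826 = 56827$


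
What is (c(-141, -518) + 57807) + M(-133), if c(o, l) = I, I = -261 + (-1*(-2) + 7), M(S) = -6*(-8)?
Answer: 57603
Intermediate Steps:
M(S) = 48
I = -252 (I = -261 + (2 + 7) = -261 + 9 = -252)
c(o, l) = -252
(c(-141, -518) + 57807) + M(-133) = (-252 + 57807) + 48 = 57555 + 48 = 57603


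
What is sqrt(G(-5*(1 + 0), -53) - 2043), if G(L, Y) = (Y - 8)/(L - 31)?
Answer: I*sqrt(73487)/6 ≈ 45.181*I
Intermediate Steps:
G(L, Y) = (-8 + Y)/(-31 + L)
sqrt(G(-5*(1 + 0), -53) - 2043) = sqrt((-8 - 53)/(-31 - 5*(1 + 0)) - 2043) = sqrt(-61/(-31 - 5*1) - 2043) = sqrt(-61/(-31 - 5) - 2043) = sqrt(-61/(-36) - 2043) = sqrt(-1/36*(-61) - 2043) = sqrt(61/36 - 2043) = sqrt(-73487/36) = I*sqrt(73487)/6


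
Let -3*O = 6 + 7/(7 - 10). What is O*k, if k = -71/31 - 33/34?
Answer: 37807/9486 ≈ 3.9856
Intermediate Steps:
k = -3437/1054 (k = -71*1/31 - 33*1/34 = -71/31 - 33/34 = -3437/1054 ≈ -3.2609)
O = -11/9 (O = -(6 + 7/(7 - 10))/3 = -(6 + 7/(-3))/3 = -(6 + 7*(-⅓))/3 = -(6 - 7/3)/3 = -⅓*11/3 = -11/9 ≈ -1.2222)
O*k = -11/9*(-3437/1054) = 37807/9486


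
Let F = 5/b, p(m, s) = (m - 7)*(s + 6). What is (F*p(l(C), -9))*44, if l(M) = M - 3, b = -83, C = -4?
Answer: -9240/83 ≈ -111.33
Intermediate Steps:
l(M) = -3 + M
p(m, s) = (-7 + m)*(6 + s)
F = -5/83 (F = 5/(-83) = 5*(-1/83) = -5/83 ≈ -0.060241)
(F*p(l(C), -9))*44 = -5*(-42 - 7*(-9) + 6*(-3 - 4) + (-3 - 4)*(-9))/83*44 = -5*(-42 + 63 + 6*(-7) - 7*(-9))/83*44 = -5*(-42 + 63 - 42 + 63)/83*44 = -5/83*42*44 = -210/83*44 = -9240/83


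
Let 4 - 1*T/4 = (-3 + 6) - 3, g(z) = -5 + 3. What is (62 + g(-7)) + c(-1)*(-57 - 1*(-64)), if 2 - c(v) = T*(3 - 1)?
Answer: -150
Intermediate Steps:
g(z) = -2
T = 16 (T = 16 - 4*((-3 + 6) - 3) = 16 - 4*(3 - 3) = 16 - 4*0 = 16 + 0 = 16)
c(v) = -30 (c(v) = 2 - 16*(3 - 1) = 2 - 16*2 = 2 - 1*32 = 2 - 32 = -30)
(62 + g(-7)) + c(-1)*(-57 - 1*(-64)) = (62 - 2) - 30*(-57 - 1*(-64)) = 60 - 30*(-57 + 64) = 60 - 30*7 = 60 - 210 = -150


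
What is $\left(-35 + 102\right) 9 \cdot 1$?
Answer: $603$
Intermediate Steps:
$\left(-35 + 102\right) 9 \cdot 1 = 67 \cdot 9 = 603$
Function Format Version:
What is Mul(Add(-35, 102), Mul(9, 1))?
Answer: 603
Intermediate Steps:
Mul(Add(-35, 102), Mul(9, 1)) = Mul(67, 9) = 603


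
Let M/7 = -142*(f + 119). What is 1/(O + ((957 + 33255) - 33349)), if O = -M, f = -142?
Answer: -1/21999 ≈ -4.5457e-5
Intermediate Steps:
M = 22862 (M = 7*(-142*(-142 + 119)) = 7*(-142*(-23)) = 7*3266 = 22862)
O = -22862 (O = -1*22862 = -22862)
1/(O + ((957 + 33255) - 33349)) = 1/(-22862 + ((957 + 33255) - 33349)) = 1/(-22862 + (34212 - 33349)) = 1/(-22862 + 863) = 1/(-21999) = -1/21999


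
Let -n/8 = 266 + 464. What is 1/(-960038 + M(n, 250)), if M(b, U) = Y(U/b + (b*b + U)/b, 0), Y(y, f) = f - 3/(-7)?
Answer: -7/6720263 ≈ -1.0416e-6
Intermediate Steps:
Y(y, f) = 3/7 + f (Y(y, f) = f - 3*(-⅐) = f + 3/7 = 3/7 + f)
n = -5840 (n = -8*(266 + 464) = -8*730 = -5840)
M(b, U) = 3/7 (M(b, U) = 3/7 + 0 = 3/7)
1/(-960038 + M(n, 250)) = 1/(-960038 + 3/7) = 1/(-6720263/7) = -7/6720263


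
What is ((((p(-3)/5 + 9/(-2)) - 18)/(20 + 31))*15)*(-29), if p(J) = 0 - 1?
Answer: 6583/34 ≈ 193.62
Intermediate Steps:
p(J) = -1
((((p(-3)/5 + 9/(-2)) - 18)/(20 + 31))*15)*(-29) = ((((-1/5 + 9/(-2)) - 18)/(20 + 31))*15)*(-29) = ((((-1*⅕ + 9*(-½)) - 18)/51)*15)*(-29) = ((((-⅕ - 9/2) - 18)*(1/51))*15)*(-29) = (((-47/10 - 18)*(1/51))*15)*(-29) = (-227/10*1/51*15)*(-29) = -227/510*15*(-29) = -227/34*(-29) = 6583/34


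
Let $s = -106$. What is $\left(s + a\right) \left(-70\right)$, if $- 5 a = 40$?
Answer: $7980$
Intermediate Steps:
$a = -8$ ($a = \left(- \frac{1}{5}\right) 40 = -8$)
$\left(s + a\right) \left(-70\right) = \left(-106 - 8\right) \left(-70\right) = \left(-114\right) \left(-70\right) = 7980$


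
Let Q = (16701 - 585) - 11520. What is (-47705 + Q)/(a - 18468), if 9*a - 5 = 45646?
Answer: 129327/40187 ≈ 3.2181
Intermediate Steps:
a = 15217/3 (a = 5/9 + (⅑)*45646 = 5/9 + 45646/9 = 15217/3 ≈ 5072.3)
Q = 4596 (Q = 16116 - 11520 = 4596)
(-47705 + Q)/(a - 18468) = (-47705 + 4596)/(15217/3 - 18468) = -43109/(-40187/3) = -43109*(-3/40187) = 129327/40187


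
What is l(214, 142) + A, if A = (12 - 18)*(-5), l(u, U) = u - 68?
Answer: 176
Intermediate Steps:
l(u, U) = -68 + u
A = 30 (A = -6*(-5) = 30)
l(214, 142) + A = (-68 + 214) + 30 = 146 + 30 = 176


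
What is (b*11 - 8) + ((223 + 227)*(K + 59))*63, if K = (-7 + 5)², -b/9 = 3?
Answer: 1785745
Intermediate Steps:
b = -27 (b = -9*3 = -27)
K = 4 (K = (-2)² = 4)
(b*11 - 8) + ((223 + 227)*(K + 59))*63 = (-27*11 - 8) + ((223 + 227)*(4 + 59))*63 = (-297 - 8) + (450*63)*63 = -305 + 28350*63 = -305 + 1786050 = 1785745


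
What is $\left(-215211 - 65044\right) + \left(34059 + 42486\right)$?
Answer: $-203710$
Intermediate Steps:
$\left(-215211 - 65044\right) + \left(34059 + 42486\right) = -280255 + 76545 = -203710$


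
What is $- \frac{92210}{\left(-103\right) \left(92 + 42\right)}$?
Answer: $\frac{46105}{6901} \approx 6.6809$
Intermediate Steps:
$- \frac{92210}{\left(-103\right) \left(92 + 42\right)} = - \frac{92210}{\left(-103\right) 134} = - \frac{92210}{-13802} = \left(-92210\right) \left(- \frac{1}{13802}\right) = \frac{46105}{6901}$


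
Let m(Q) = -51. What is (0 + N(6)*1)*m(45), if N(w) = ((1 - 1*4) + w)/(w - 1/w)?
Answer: -918/35 ≈ -26.229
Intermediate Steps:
N(w) = (-3 + w)/(w - 1/w) (N(w) = ((1 - 4) + w)/(w - 1/w) = (-3 + w)/(w - 1/w))
(0 + N(6)*1)*m(45) = (0 + (6*(-3 + 6)/(-1 + 6²))*1)*(-51) = (0 + (6*3/(-1 + 36))*1)*(-51) = (0 + (6*3/35)*1)*(-51) = (0 + (6*(1/35)*3)*1)*(-51) = (0 + (18/35)*1)*(-51) = (0 + 18/35)*(-51) = (18/35)*(-51) = -918/35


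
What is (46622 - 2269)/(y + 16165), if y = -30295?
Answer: -44353/14130 ≈ -3.1389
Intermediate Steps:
(46622 - 2269)/(y + 16165) = (46622 - 2269)/(-30295 + 16165) = 44353/(-14130) = 44353*(-1/14130) = -44353/14130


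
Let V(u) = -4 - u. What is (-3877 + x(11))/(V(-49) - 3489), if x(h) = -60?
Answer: 3937/3444 ≈ 1.1431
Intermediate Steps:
(-3877 + x(11))/(V(-49) - 3489) = (-3877 - 60)/((-4 - 1*(-49)) - 3489) = -3937/((-4 + 49) - 3489) = -3937/(45 - 3489) = -3937/(-3444) = -3937*(-1/3444) = 3937/3444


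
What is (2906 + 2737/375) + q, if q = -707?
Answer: 827362/375 ≈ 2206.3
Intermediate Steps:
(2906 + 2737/375) + q = (2906 + 2737/375) - 707 = 1092487/375 - 707 = 827362/375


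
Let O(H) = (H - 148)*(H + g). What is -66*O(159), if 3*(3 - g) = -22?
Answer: -122936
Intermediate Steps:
g = 31/3 (g = 3 - ⅓*(-22) = 3 + 22/3 = 31/3 ≈ 10.333)
O(H) = (-148 + H)*(31/3 + H) (O(H) = (H - 148)*(H + 31/3) = (-148 + H)*(31/3 + H))
-66*O(159) = -66*(-4588/3 + 159² - 413/3*159) = -66*(-4588/3 + 25281 - 21889) = -66*5588/3 = -122936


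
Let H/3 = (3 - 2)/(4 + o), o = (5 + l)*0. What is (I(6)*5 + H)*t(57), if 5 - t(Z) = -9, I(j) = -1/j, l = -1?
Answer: -7/6 ≈ -1.1667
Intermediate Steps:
o = 0 (o = (5 - 1)*0 = 4*0 = 0)
t(Z) = 14 (t(Z) = 5 - 1*(-9) = 5 + 9 = 14)
H = 3/4 (H = 3*((3 - 2)/(4 + 0)) = 3*(1/4) = 3/4 ≈ 0.75000)
(I(6)*5 + H)*t(57) = (-1/6*5 + 3/4)*14 = (-5/6 + 3/4)*14 = -1/12*14 = -7/6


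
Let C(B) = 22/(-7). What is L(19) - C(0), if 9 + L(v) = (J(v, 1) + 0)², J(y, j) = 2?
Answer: -13/7 ≈ -1.8571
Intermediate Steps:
C(B) = -22/7 (C(B) = 22*(-⅐) = -22/7)
L(v) = -5 (L(v) = -9 + (2 + 0)² = -9 + 2² = -9 + 4 = -5)
L(19) - C(0) = -5 - 1*(-22/7) = -5 + 22/7 = -13/7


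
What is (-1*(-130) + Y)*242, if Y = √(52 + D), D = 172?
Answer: 31460 + 968*√14 ≈ 35082.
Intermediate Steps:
Y = 4*√14 (Y = √(52 + 172) = √224 = 4*√14 ≈ 14.967)
(-1*(-130) + Y)*242 = (-1*(-130) + 4*√14)*242 = (130 + 4*√14)*242 = 31460 + 968*√14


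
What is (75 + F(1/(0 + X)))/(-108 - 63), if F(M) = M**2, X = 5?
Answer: -1876/4275 ≈ -0.43883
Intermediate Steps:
(75 + F(1/(0 + X)))/(-108 - 63) = (75 + (1/(0 + 5))**2)/(-108 - 63) = (75 + (1/5)**2)/(-171) = (75 + (1/5)**2)*(-1/171) = (75 + 1/25)*(-1/171) = (1876/25)*(-1/171) = -1876/4275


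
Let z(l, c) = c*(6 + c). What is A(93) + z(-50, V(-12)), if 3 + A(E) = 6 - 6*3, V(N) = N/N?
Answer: -8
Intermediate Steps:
V(N) = 1
A(E) = -15 (A(E) = -3 + (6 - 6*3) = -3 + (6 - 18) = -3 - 12 = -15)
A(93) + z(-50, V(-12)) = -15 + 1*(6 + 1) = -15 + 1*7 = -15 + 7 = -8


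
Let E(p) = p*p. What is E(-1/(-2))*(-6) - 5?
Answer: -13/2 ≈ -6.5000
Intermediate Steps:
E(p) = p²
E(-1/(-2))*(-6) - 5 = (-1/(-2))²*(-6) - 5 = (-1*(-½))²*(-6) - 5 = (½)²*(-6) - 5 = (¼)*(-6) - 5 = -3/2 - 5 = -13/2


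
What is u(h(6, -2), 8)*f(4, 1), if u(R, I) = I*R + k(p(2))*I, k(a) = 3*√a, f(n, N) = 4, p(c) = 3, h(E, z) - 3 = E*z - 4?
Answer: -416 + 96*√3 ≈ -249.72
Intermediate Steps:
h(E, z) = -1 + E*z (h(E, z) = 3 + (E*z - 4) = 3 + (-4 + E*z) = -1 + E*z)
u(R, I) = I*R + 3*I*√3 (u(R, I) = I*R + (3*√3)*I = I*R + 3*I*√3)
u(h(6, -2), 8)*f(4, 1) = (8*((-1 + 6*(-2)) + 3*√3))*4 = (8*((-1 - 12) + 3*√3))*4 = (8*(-13 + 3*√3))*4 = (-104 + 24*√3)*4 = -416 + 96*√3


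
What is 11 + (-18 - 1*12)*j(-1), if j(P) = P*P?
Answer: -19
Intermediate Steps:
j(P) = P²
11 + (-18 - 1*12)*j(-1) = 11 + (-18 - 1*12)*(-1)² = 11 + (-18 - 12)*1 = 11 - 30*1 = 11 - 30 = -19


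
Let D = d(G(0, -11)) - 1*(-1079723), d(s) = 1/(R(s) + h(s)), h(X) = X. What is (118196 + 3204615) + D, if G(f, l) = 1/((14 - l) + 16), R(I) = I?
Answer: 8805109/2 ≈ 4.4026e+6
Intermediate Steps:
G(f, l) = 1/(30 - l)
d(s) = 1/(2*s) (d(s) = 1/(s + s) = 1/(2*s))
D = 2159487/2 (D = 1/(2*((-1/(-30 - 11)))) - 1*(-1079723) = 1/(2*((-1/(-41)))) + 1079723 = 1/(2*((-1*(-1/41)))) + 1079723 = 1/(2*(1/41)) + 1079723 = (½)*41 + 1079723 = 41/2 + 1079723 = 2159487/2 ≈ 1.0797e+6)
(118196 + 3204615) + D = (118196 + 3204615) + 2159487/2 = 3322811 + 2159487/2 = 8805109/2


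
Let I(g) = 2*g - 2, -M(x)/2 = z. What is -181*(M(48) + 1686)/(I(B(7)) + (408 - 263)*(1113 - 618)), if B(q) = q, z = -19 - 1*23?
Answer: -106790/23929 ≈ -4.4628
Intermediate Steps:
z = -42 (z = -19 - 23 = -42)
M(x) = 84 (M(x) = -2*(-42) = 84)
I(g) = -2 + 2*g
-181*(M(48) + 1686)/(I(B(7)) + (408 - 263)*(1113 - 618)) = -181*(84 + 1686)/((-2 + 2*7) + (408 - 263)*(1113 - 618)) = -320370/((-2 + 14) + 145*495) = -320370/(12 + 71775) = -320370/71787 = -181*590/23929 = -106790/23929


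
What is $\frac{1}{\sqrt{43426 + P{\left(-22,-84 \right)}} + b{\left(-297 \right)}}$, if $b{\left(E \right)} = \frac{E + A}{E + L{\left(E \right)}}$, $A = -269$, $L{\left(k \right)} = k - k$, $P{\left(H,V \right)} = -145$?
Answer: $- \frac{168102}{3817453373} + \frac{264627 \sqrt{4809}}{3817453373} \approx 0.0047631$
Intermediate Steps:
$L{\left(k \right)} = 0$
$b{\left(E \right)} = \frac{-269 + E}{E}$ ($b{\left(E \right)} = \frac{E - 269}{E + 0} = \frac{-269 + E}{E}$)
$\frac{1}{\sqrt{43426 + P{\left(-22,-84 \right)}} + b{\left(-297 \right)}} = \frac{1}{\sqrt{43426 - 145} + \frac{-269 - 297}{-297}} = \frac{1}{\sqrt{43281} - - \frac{566}{297}} = \frac{1}{3 \sqrt{4809} + \frac{566}{297}} = \frac{1}{\frac{566}{297} + 3 \sqrt{4809}}$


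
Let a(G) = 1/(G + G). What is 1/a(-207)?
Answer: -414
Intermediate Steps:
a(G) = 1/(2*G)
1/a(-207) = 1/((1/2)/(-207)) = 1/((1/2)*(-1/207)) = 1/(-1/414) = -414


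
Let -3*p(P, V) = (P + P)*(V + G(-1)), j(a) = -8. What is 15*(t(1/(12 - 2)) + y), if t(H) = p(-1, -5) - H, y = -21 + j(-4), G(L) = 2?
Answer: -933/2 ≈ -466.50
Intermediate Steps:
p(P, V) = -2*P*(2 + V)/3 (p(P, V) = -(P + P)*(V + 2)/3 = -2*P*(2 + V)/3)
y = -29 (y = -21 - 8 = -29)
t(H) = -2 - H (t(H) = -2/3*(-1)*(2 - 5) - H = -2/3*(-1)*(-3) - H = -2 - H)
15*(t(1/(12 - 2)) + y) = 15*((-2 - 1/(12 - 2)) - 29) = 15*((-2 - 1/10) - 29) = 15*(-21/10 - 29) = 15*(-311/10) = -933/2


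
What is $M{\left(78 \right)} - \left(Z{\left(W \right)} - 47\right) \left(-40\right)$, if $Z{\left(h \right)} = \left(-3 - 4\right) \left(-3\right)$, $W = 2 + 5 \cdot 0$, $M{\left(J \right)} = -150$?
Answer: $-1190$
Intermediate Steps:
$W = 2$ ($W = 2 + 0 = 2$)
$Z{\left(h \right)} = 21$ ($Z{\left(h \right)} = \left(-7\right) \left(-3\right) = 21$)
$M{\left(78 \right)} - \left(Z{\left(W \right)} - 47\right) \left(-40\right) = -150 - \left(21 - 47\right) \left(-40\right) = -150 - \left(-26\right) \left(-40\right) = -150 - 1040 = -1190$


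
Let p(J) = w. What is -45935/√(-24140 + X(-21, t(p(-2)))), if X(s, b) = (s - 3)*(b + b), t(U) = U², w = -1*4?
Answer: 45935*I*√6227/12454 ≈ 291.05*I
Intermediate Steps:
w = -4
p(J) = -4
X(s, b) = 2*b*(-3 + s) (X(s, b) = (-3 + s)*(2*b) = 2*b*(-3 + s))
-45935/√(-24140 + X(-21, t(p(-2)))) = -45935/√(-24140 + 2*(-4)²*(-3 - 21)) = -45935/√(-24140 + 2*16*(-24)) = -45935/√(-24140 - 768) = -45935*(-I*√6227/12454) = -(-45935)*I*√6227/12454 = 45935*I*√6227/12454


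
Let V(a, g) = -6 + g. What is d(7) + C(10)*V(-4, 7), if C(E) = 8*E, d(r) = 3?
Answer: 83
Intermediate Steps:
d(7) + C(10)*V(-4, 7) = 3 + (8*10)*(-6 + 7) = 3 + 80*1 = 3 + 80 = 83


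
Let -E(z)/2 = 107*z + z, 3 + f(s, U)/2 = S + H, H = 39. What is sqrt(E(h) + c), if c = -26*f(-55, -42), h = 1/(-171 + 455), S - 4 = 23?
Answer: 15*I*sqrt(73414)/71 ≈ 57.243*I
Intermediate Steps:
S = 27 (S = 4 + 23 = 27)
h = 1/284 ≈ 0.0035211
f(s, U) = 126 (f(s, U) = -6 + 2*(27 + 39) = -6 + 2*66 = -6 + 132 = 126)
E(z) = -216*z (E(z) = -2*(107*z + z) = -216*z)
c = -3276 (c = -26*126 = -3276)
sqrt(E(h) + c) = sqrt(-216*1/284 - 3276) = sqrt(-54/71 - 3276) = sqrt(-232650/71) = 15*I*sqrt(73414)/71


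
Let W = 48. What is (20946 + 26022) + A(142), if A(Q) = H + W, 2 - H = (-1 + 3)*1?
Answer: 47016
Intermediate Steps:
H = 0 (H = 2 - (-1 + 3) = 2 - 2 = 0)
A(Q) = 48 (A(Q) = 0 + 48 = 48)
(20946 + 26022) + A(142) = (20946 + 26022) + 48 = 46968 + 48 = 47016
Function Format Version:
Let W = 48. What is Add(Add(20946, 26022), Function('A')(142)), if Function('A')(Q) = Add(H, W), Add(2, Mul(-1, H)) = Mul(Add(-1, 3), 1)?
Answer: 47016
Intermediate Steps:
H = 0 (H = Add(2, Mul(-1, Mul(Add(-1, 3), 1))) = Add(2, Mul(-1, Mul(2, 1))) = Add(2, Mul(-1, 2)) = Add(2, -2) = 0)
Function('A')(Q) = 48 (Function('A')(Q) = Add(0, 48) = 48)
Add(Add(20946, 26022), Function('A')(142)) = Add(Add(20946, 26022), 48) = Add(46968, 48) = 47016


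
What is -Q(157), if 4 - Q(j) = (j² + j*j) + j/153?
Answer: 7542139/153 ≈ 49295.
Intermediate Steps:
Q(j) = 4 - 2*j² - j/153 (Q(j) = 4 - ((j² + j*j) + j/153) = 4 - ((j² + j²) + j*(1/153)) = 4 - (2*j² + j/153) = 4 + (-2*j² - j/153) = 4 - 2*j² - j/153)
-Q(157) = -(4 - 2*157² - 1/153*157) = -(4 - 2*24649 - 157/153) = -(4 - 49298 - 157/153) = -1*(-7542139/153) = 7542139/153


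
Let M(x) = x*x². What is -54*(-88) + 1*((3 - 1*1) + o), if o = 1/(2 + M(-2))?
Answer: 28523/6 ≈ 4753.8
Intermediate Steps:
M(x) = x³
o = -⅙ (o = 1/(2 + (-2)³) = 1/(2 - 8) = 1/(-6) = -⅙ ≈ -0.16667)
-54*(-88) + 1*((3 - 1*1) + o) = -54*(-88) + 1*((3 - 1*1) - ⅙) = 4752 + 1*((3 - 1) - ⅙) = 4752 + 1*(2 - ⅙) = 4752 + 1*(11/6) = 4752 + 11/6 = 28523/6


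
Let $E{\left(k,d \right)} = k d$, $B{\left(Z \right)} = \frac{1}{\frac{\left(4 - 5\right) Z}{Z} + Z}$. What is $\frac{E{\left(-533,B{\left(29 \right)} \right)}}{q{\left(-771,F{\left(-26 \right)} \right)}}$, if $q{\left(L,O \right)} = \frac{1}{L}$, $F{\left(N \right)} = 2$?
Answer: $\frac{410943}{28} \approx 14677.0$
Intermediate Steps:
$B{\left(Z \right)} = \frac{1}{-1 + Z}$ ($B{\left(Z \right)} = \frac{1}{\frac{\left(-1\right) Z}{Z} + Z} = \frac{1}{-1 + Z}$)
$E{\left(k,d \right)} = d k$
$\frac{E{\left(-533,B{\left(29 \right)} \right)}}{q{\left(-771,F{\left(-26 \right)} \right)}} = \frac{\frac{1}{-1 + 29} \left(-533\right)}{\frac{1}{-771}} = \frac{\frac{1}{28} \left(-533\right)}{- \frac{1}{771}} = \frac{1}{28} \left(-533\right) \left(-771\right) = \left(- \frac{533}{28}\right) \left(-771\right) = \frac{410943}{28}$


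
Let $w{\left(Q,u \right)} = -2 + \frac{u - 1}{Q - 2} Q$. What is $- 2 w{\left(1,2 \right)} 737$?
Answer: $4422$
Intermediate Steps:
$w{\left(Q,u \right)} = -2 + \frac{Q \left(-1 + u\right)}{-2 + Q}$ ($w{\left(Q,u \right)} = -2 + \frac{-1 + u}{-2 + Q} Q = -2 + \frac{Q \left(-1 + u\right)}{-2 + Q}$)
$- 2 w{\left(1,2 \right)} 737 = - 2 \frac{4 - 3 + 1 \cdot 2}{-2 + 1} \cdot 737 = - 2 \frac{4 - 3 + 2}{-1} \cdot 737 = - 2 \left(\left(-1\right) 3\right) 737 = \left(-2\right) \left(-3\right) 737 = 6 \cdot 737 = 4422$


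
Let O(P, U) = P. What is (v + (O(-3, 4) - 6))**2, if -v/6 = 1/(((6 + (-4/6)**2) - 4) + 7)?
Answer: 670761/7225 ≈ 92.839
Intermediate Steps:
v = -54/85 (v = -6/(((6 + (-4/6)**2) - 4) + 7) = -6/(((6 + (-4*1/6)**2) - 4) + 7) = -6/(((6 + (-2/3)**2) - 4) + 7) = -6/(((6 + 4/9) - 4) + 7) = -6/((58/9 - 4) + 7) = -6/(22/9 + 7) = -6/85/9 = -6*9/85 = -54/85 ≈ -0.63529)
(v + (O(-3, 4) - 6))**2 = (-54/85 + (-3 - 6))**2 = (-54/85 - 9)**2 = (-819/85)**2 = 670761/7225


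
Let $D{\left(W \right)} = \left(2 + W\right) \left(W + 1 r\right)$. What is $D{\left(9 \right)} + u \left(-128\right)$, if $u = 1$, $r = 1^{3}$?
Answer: $-18$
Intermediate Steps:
$r = 1$
$D{\left(W \right)} = \left(1 + W\right) \left(2 + W\right)$ ($D{\left(W \right)} = \left(2 + W\right) \left(W + 1 \cdot 1\right) = \left(2 + W\right) \left(W + 1\right) = \left(2 + W\right) \left(1 + W\right) = \left(1 + W\right) \left(2 + W\right)$)
$D{\left(9 \right)} + u \left(-128\right) = \left(2 + 9^{2} + 3 \cdot 9\right) + 1 \left(-128\right) = \left(2 + 81 + 27\right) - 128 = 110 - 128 = -18$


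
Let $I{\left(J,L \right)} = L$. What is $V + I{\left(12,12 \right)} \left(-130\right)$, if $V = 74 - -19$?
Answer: $-1467$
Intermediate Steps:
$V = 93$ ($V = 74 + 19 = 93$)
$V + I{\left(12,12 \right)} \left(-130\right) = 93 + 12 \left(-130\right) = 93 - 1560 = -1467$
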